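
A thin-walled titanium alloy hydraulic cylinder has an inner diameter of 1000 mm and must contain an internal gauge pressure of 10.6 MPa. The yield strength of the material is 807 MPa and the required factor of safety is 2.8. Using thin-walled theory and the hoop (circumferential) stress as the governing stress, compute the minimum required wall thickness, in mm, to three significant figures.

σ_allow = 807/2.8 = 288.2 MPa.
Hoop stress σ_h = pD/(2t), so t = pD/(2σ_allow) = 10.6×1000/(2×288.2) = 18.39 mm.

t = 18.4 mm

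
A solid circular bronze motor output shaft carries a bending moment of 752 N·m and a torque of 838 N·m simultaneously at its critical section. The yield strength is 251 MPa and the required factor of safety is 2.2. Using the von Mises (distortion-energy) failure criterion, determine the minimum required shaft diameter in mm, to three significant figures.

d = 45.4 mm

σ_allow = σ_y/n = 251/2.2 = 114.1 MPa.
For a solid shaft σ_b = 32M/(πd³) and τ = 16T/(πd³), so the von Mises stress is σ' = (16/πd³)·√(4M²+3T²).
√(4M²+3T²) = √(4×(752000)² + 3×(838000)²) = 2.090×10^6 N·mm.
d³ = 16×2.090×10^6/(π×114.1) = 93300 mm³.
d = 45.36 mm.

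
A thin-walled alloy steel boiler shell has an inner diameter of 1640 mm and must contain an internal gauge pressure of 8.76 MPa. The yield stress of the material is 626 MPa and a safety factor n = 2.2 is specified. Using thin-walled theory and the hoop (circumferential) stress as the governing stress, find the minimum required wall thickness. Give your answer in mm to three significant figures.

t = 25.2 mm

σ_allow = 626/2.2 = 284.5 MPa.
Hoop stress σ_h = pD/(2t), so t = pD/(2σ_allow) = 8.76×1640/(2×284.5) = 25.24 mm.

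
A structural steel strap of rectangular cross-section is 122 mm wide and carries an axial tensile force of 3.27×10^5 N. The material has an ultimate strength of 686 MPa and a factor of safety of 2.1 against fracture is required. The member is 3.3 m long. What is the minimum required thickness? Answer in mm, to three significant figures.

t = 8.21 mm

σ_allow = 686/2.1 = 326.7 MPa.
Required area A = F/σ_allow = 327000/326.7 = 1001 mm².
t = A/w = 1001/122 = 8.205 mm.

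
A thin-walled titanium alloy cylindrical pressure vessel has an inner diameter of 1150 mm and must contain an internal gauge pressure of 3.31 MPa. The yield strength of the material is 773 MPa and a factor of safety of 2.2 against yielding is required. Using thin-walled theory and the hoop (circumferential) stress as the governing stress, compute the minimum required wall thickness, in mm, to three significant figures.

σ_allow = 773/2.2 = 351.4 MPa.
Hoop stress σ_h = pD/(2t), so t = pD/(2σ_allow) = 3.31×1150/(2×351.4) = 5.417 mm.

t = 5.42 mm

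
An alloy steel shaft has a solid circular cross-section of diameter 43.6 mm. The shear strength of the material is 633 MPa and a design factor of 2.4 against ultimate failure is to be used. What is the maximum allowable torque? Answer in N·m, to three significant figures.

τ_allow = 633/2.4 = 263.8 MPa.
For a solid shaft T_allow = τ_allow·πd³/16; πd³/16 = π×43.6³/16 = 16270 mm³.
T_allow = 263.8×16270 = 4.292×10^6 N·mm = 4292 N·m.

T_allow = 4290 N·m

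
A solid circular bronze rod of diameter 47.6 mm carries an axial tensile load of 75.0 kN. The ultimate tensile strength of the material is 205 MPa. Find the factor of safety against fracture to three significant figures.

n = 4.86

A = πd²/4 = 1780 mm².
σ = F/A = 75000/1780 = 42.15 MPa.
n = 205/42.15 = 4.864.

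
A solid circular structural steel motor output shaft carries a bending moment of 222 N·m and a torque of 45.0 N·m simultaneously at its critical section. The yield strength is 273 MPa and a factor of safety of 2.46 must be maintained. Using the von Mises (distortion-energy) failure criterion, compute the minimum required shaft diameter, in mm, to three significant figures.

σ_allow = σ_y/n = 273/2.46 = 111.0 MPa.
For a solid shaft σ_b = 32M/(πd³) and τ = 16T/(πd³), so the von Mises stress is σ' = (16/πd³)·√(4M²+3T²).
√(4M²+3T²) = √(4×(222000)² + 3×(45000)²) = 450800 N·mm.
d³ = 16×450800/(π×111.0) = 20690 mm³.
d = 27.45 mm.

d = 27.5 mm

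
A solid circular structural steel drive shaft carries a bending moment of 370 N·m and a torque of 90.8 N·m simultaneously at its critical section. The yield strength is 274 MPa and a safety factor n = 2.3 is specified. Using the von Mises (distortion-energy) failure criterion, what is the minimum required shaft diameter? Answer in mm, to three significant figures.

d = 31.9 mm

σ_allow = σ_y/n = 274/2.3 = 119.1 MPa.
For a solid shaft σ_b = 32M/(πd³) and τ = 16T/(πd³), so the von Mises stress is σ' = (16/πd³)·√(4M²+3T²).
√(4M²+3T²) = √(4×(370000)² + 3×(90800)²) = 756500 N·mm.
d³ = 16×756500/(π×119.1) = 32340 mm³.
d = 31.86 mm.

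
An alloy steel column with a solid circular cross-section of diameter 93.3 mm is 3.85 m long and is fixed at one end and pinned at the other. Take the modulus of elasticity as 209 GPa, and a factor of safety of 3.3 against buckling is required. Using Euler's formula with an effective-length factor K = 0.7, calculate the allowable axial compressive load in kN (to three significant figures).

I = πd⁴/64 = π×93.3⁴/64 = 3.720×10^6 mm⁴.
Effective length L_e = KL = 0.7×3.85 m = 2695 mm.
Euler critical load P_cr = π²EI/L_e² = π²×209000×3.720×10^6/2695² = 1.056×10^6 N.
P_allow = P_cr/n = 1.056×10^6/3.3 = 320100 N.

P_allow = 320 kN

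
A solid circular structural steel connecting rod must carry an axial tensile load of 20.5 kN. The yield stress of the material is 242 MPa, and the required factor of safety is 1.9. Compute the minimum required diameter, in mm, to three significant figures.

Allowable stress σ_allow = 242/1.9 = 127.4 MPa.
Required area A = F/σ_allow = 20500/127.4 = 161.0 mm².
A = πd²/4 → d = √(4A/π) = 14.32 mm.

d = 14.3 mm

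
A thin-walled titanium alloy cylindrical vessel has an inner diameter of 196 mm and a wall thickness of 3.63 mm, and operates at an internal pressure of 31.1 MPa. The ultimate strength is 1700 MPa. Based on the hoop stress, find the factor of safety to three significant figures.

n = 2.02

σ_h = pD/(2t) = 31.1×196/(2×3.63) = 839.6 MPa.
n = 1700/839.6 = 2.025.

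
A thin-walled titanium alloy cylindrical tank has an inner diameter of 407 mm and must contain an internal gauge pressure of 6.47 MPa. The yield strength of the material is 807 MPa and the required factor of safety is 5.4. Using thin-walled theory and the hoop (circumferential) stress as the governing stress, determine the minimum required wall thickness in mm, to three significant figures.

t = 8.81 mm

σ_allow = 807/5.4 = 149.4 MPa.
Hoop stress σ_h = pD/(2t), so t = pD/(2σ_allow) = 6.47×407/(2×149.4) = 8.810 mm.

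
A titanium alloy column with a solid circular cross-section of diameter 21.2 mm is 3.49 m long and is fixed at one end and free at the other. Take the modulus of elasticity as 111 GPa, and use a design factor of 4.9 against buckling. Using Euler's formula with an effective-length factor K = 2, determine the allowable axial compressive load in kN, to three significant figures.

P_allow = 0.0455 kN

I = πd⁴/64 = π×21.2⁴/64 = 9915 mm⁴.
Effective length L_e = KL = 2×3.49 m = 6980 mm.
Euler critical load P_cr = π²EI/L_e² = π²×111000×9915/6980² = 223.0 N.
P_allow = P_cr/n = 223.0/4.9 = 45.50 N.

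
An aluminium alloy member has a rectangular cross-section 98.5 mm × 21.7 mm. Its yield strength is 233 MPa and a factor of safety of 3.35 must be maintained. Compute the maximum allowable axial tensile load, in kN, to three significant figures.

F_allow = 149 kN

σ_allow = 233/3.35 = 69.55 MPa.
A = 98.5×21.7 = 2137 mm².
F_allow = σ_allow × A = 69.55×2137 = 148700 N.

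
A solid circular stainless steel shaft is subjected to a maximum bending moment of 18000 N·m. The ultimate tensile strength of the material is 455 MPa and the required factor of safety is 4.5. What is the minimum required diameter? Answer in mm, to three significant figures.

d = 122 mm

σ_allow = 455/4.5 = 101.1 MPa.
For a solid circular section σ = 32M/(πd³), so d³ = 32M/(π σ_allow) = 32×1.8000×10^7/(π×101.1) = 1.813×10^6 mm³.
d = 121.9 mm.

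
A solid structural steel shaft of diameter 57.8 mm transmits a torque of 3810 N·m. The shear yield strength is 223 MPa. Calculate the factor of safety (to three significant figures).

τ = 16T/(πd³) = 16×3810000/(π×57.8³) = 100.5 MPa.
n = τ_limit/τ = 223/100.5 = 2.219.

n = 2.22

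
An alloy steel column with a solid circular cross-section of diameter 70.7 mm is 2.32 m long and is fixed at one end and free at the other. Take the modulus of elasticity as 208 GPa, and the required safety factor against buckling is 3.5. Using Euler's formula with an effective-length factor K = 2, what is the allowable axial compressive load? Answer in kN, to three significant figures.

P_allow = 33.4 kN

I = πd⁴/64 = π×70.7⁴/64 = 1.226×10^6 mm⁴.
Effective length L_e = KL = 2×2.32 m = 4640 mm.
Euler critical load P_cr = π²EI/L_e² = π²×208000×1.226×10^6/4640² = 116900 N.
P_allow = P_cr/n = 116900/3.5 = 33410 N.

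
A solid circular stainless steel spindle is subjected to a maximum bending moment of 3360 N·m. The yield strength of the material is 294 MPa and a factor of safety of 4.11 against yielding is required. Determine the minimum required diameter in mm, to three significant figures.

σ_allow = 294/4.11 = 71.53 MPa.
For a solid circular section σ = 32M/(πd³), so d³ = 32M/(π σ_allow) = 32×3360000/(π×71.53) = 478400 mm³.
d = 78.21 mm.

d = 78.2 mm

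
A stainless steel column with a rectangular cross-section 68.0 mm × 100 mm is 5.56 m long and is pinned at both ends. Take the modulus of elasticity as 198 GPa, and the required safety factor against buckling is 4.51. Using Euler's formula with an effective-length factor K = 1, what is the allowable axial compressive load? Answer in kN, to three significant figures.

Buckling occurs about the weak axis: I_min = h·b³/12 = 100×68.0³/12 = 2.620×10^6 mm⁴ (b = 68.0 mm is the smaller dimension).
Effective length L_e = KL = 1×5.56 m = 5560 mm.
Euler critical load P_cr = π²EI/L_e² = π²×198000×2.620×10^6/5560² = 165600 N.
P_allow = P_cr/n = 165600/4.51 = 36730 N.

P_allow = 36.7 kN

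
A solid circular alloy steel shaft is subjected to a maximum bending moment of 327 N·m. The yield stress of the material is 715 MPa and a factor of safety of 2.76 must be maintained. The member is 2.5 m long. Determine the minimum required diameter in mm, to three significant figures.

σ_allow = 715/2.76 = 259.1 MPa.
For a solid circular section σ = 32M/(πd³), so d³ = 32M/(π σ_allow) = 32×327000/(π×259.1) = 12860 mm³.
d = 23.43 mm.

d = 23.4 mm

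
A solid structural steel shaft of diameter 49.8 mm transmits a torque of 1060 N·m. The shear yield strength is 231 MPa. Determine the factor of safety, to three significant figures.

n = 5.28

τ = 16T/(πd³) = 16×1060000/(π×49.8³) = 43.71 MPa.
n = τ_limit/τ = 231/43.71 = 5.285.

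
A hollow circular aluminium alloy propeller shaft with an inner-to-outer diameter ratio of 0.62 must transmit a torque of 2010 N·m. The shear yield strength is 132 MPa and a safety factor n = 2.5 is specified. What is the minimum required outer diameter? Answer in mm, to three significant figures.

d_o = 61.0 mm

τ_allow = 132/2.5 = 52.80 MPa.
For a hollow shaft τ = 16T/[πd_o³(1−k⁴)] with k = 0.62, so 1−k⁴ = 0.8522.
d_o³ = 16T/[π τ_allow (1−k⁴)] = 16×2010000/(π×52.80×0.8522) = 227500 mm³.
d_o = 61.05 mm.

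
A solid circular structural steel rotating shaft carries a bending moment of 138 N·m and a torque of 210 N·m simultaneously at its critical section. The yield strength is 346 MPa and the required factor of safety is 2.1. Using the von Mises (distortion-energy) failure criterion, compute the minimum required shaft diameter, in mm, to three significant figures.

d = 24.2 mm

σ_allow = σ_y/n = 346/2.1 = 164.8 MPa.
For a solid shaft σ_b = 32M/(πd³) and τ = 16T/(πd³), so the von Mises stress is σ' = (16/πd³)·√(4M²+3T²).
√(4M²+3T²) = √(4×(138000)² + 3×(210000)²) = 456600 N·mm.
d³ = 16×456600/(π×164.8) = 14110 mm³.
d = 24.17 mm.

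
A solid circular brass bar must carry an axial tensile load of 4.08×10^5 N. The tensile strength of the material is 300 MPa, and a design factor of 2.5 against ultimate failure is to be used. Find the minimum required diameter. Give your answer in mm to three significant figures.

Allowable stress σ_allow = 300/2.5 = 120.0 MPa.
Required area A = F/σ_allow = 408000/120.0 = 3400 mm².
A = πd²/4 → d = √(4A/π) = 65.80 mm.

d = 65.8 mm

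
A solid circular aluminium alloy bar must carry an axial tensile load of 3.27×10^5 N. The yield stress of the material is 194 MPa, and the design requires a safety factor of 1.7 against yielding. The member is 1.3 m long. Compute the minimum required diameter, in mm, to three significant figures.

Allowable stress σ_allow = 194/1.7 = 114.1 MPa.
Required area A = F/σ_allow = 327000/114.1 = 2865 mm².
A = πd²/4 → d = √(4A/π) = 60.40 mm.

d = 60.4 mm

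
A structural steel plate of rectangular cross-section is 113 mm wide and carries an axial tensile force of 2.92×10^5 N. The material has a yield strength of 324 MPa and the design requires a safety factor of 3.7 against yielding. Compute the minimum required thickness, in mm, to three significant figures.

σ_allow = 324/3.7 = 87.57 MPa.
Required area A = F/σ_allow = 292000/87.57 = 3335 mm².
t = A/w = 3335/113 = 29.51 mm.

t = 29.5 mm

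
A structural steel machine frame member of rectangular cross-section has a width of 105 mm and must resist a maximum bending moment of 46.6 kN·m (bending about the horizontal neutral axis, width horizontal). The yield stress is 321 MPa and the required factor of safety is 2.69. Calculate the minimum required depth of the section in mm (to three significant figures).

h = 149 mm

σ_allow = 321/2.69 = 119.3 MPa.
For a rectangular section σ = 6M/(bh²), so h² = 6M/(b σ_allow) = 6×4.6600×10^7/(105×119.3) = 22310 mm².
h = 149.4 mm.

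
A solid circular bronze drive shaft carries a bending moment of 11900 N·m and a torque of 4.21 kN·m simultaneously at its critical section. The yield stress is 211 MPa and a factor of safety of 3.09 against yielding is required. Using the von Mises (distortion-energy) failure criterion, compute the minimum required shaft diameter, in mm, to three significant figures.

σ_allow = σ_y/n = 211/3.09 = 68.28 MPa.
For a solid shaft σ_b = 32M/(πd³) and τ = 16T/(πd³), so the von Mises stress is σ' = (16/πd³)·√(4M²+3T²).
√(4M²+3T²) = √(4×(1.190×10^7)² + 3×(4.210×10^6)²) = 2.489×10^7 N·mm.
d³ = 16×2.489×10^7/(π×68.28) = 1.857×10^6 mm³.
d = 122.9 mm.

d = 123 mm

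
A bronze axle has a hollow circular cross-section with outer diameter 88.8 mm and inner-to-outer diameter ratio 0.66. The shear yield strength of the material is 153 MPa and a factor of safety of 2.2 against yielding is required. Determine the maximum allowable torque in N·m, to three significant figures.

T_allow = 7750 N·m

τ_allow = 153/2.2 = 69.55 MPa.
For a hollow shaft T_allow = τ_allow·πd_o³(1−k⁴)/16 with 1−k⁴ = 0.8103, so πd_o³(1−k⁴)/16 = 111400 mm³.
T_allow = 69.55×111400 = 7.747×10^6 N·mm = 7747 N·m.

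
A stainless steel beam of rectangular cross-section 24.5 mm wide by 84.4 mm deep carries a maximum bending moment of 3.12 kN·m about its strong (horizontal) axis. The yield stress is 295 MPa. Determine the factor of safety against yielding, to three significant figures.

n = 2.75

Section modulus S = bh²/6 = 24.5×84.4²/6 = 29090 mm³.
σ = M/S = 3120000/29090 = 107.3 MPa.
n = 295/107.3 = 2.750.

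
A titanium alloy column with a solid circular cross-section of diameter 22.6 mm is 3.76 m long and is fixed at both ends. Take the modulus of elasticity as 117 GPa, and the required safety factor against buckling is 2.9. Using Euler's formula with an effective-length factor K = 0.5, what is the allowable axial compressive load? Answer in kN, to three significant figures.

I = πd⁴/64 = π×22.6⁴/64 = 12810 mm⁴.
Effective length L_e = KL = 0.5×3.76 m = 1880 mm.
Euler critical load P_cr = π²EI/L_e² = π²×117000×12810/1880² = 4184 N.
P_allow = P_cr/n = 4184/2.9 = 1443 N.

P_allow = 1.44 kN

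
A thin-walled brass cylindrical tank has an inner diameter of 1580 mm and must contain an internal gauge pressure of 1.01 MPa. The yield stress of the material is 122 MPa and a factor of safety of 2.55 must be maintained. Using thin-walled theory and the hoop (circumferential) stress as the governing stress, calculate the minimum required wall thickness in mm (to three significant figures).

σ_allow = 122/2.55 = 47.84 MPa.
Hoop stress σ_h = pD/(2t), so t = pD/(2σ_allow) = 1.01×1580/(2×47.84) = 16.68 mm.

t = 16.7 mm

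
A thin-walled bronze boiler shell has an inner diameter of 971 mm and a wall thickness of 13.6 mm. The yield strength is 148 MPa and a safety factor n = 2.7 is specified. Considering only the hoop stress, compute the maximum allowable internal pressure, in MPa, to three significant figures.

σ_allow = 148/2.7 = 54.81 MPa.
σ_h = pD/(2t) → p_allow = 2σ_allow t/D = 2×54.81×13.6/971 = 1.535 MPa.

p_allow = 1.54 MPa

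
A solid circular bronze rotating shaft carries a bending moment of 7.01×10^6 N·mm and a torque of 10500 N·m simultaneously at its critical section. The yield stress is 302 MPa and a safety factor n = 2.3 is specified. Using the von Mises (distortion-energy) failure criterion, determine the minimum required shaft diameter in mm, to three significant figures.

d = 96.2 mm

σ_allow = σ_y/n = 302/2.3 = 131.3 MPa.
For a solid shaft σ_b = 32M/(πd³) and τ = 16T/(πd³), so the von Mises stress is σ' = (16/πd³)·√(4M²+3T²).
√(4M²+3T²) = √(4×(7.010×10^6)² + 3×(1.050×10^7)²) = 2.296×10^7 N·mm.
d³ = 16×2.296×10^7/(π×131.3) = 890700 mm³.
d = 96.21 mm.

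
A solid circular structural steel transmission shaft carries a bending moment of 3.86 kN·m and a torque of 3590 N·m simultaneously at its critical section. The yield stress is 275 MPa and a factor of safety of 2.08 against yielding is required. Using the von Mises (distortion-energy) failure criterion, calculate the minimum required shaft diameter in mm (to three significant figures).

d = 72.5 mm

σ_allow = σ_y/n = 275/2.08 = 132.2 MPa.
For a solid shaft σ_b = 32M/(πd³) and τ = 16T/(πd³), so the von Mises stress is σ' = (16/πd³)·√(4M²+3T²).
√(4M²+3T²) = √(4×(3.860×10^6)² + 3×(3.590×10^6)²) = 9.913×10^6 N·mm.
d³ = 16×9.913×10^6/(π×132.2) = 381900 mm³.
d = 72.55 mm.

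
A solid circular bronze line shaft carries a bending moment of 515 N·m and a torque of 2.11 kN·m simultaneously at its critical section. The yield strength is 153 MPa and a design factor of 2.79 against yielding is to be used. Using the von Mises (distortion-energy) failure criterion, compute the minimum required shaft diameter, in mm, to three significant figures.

d = 70.6 mm

σ_allow = σ_y/n = 153/2.79 = 54.84 MPa.
For a solid shaft σ_b = 32M/(πd³) and τ = 16T/(πd³), so the von Mises stress is σ' = (16/πd³)·√(4M²+3T²).
√(4M²+3T²) = √(4×(515000)² + 3×(2.110×10^6)²) = 3.797×10^6 N·mm.
d³ = 16×3.797×10^6/(π×54.84) = 352600 mm³.
d = 70.65 mm.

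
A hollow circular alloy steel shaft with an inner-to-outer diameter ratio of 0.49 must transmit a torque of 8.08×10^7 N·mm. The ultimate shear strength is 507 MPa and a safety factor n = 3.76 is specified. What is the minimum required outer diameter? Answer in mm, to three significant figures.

τ_allow = 507/3.76 = 134.8 MPa.
For a hollow shaft τ = 16T/[πd_o³(1−k⁴)] with k = 0.49, so 1−k⁴ = 0.9424.
d_o³ = 16T/[π τ_allow (1−k⁴)] = 16×8.0800×10^7/(π×134.8×0.9424) = 3.239×10^6 mm³.
d_o = 148.0 mm.

d_o = 148 mm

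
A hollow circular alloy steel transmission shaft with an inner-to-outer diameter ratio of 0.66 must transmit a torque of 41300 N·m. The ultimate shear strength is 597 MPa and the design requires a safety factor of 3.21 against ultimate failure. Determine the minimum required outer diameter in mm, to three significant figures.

τ_allow = 597/3.21 = 186.0 MPa.
For a hollow shaft τ = 16T/[πd_o³(1−k⁴)] with k = 0.66, so 1−k⁴ = 0.8103.
d_o³ = 16T/[π τ_allow (1−k⁴)] = 16×4.1300×10^7/(π×186.0×0.8103) = 1.396×10^6 mm³.
d_o = 111.8 mm.

d_o = 112 mm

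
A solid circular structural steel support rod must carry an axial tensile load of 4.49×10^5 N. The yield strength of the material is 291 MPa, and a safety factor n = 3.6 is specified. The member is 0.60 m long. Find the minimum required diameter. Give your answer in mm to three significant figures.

Allowable stress σ_allow = 291/3.6 = 80.83 MPa.
Required area A = F/σ_allow = 449000/80.83 = 5555 mm².
A = πd²/4 → d = √(4A/π) = 84.10 mm.

d = 84.1 mm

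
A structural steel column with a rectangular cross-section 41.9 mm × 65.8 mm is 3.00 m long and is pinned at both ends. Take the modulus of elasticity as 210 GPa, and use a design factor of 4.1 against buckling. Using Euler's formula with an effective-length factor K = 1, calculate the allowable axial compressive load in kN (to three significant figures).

Buckling occurs about the weak axis: I_min = h·b³/12 = 65.8×41.9³/12 = 403400 mm⁴ (b = 41.9 mm is the smaller dimension).
Effective length L_e = KL = 1×3.00 m = 3000 mm.
Euler critical load P_cr = π²EI/L_e² = π²×210000×403400/3000² = 92890 N.
P_allow = P_cr/n = 92890/4.1 = 22660 N.

P_allow = 22.7 kN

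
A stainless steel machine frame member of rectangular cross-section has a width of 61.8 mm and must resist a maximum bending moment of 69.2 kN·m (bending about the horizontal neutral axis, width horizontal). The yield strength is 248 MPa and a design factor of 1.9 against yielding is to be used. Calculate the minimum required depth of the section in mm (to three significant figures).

h = 227 mm

σ_allow = 248/1.9 = 130.5 MPa.
For a rectangular section σ = 6M/(bh²), so h² = 6M/(b σ_allow) = 6×6.9200×10^7/(61.8×130.5) = 51470 mm².
h = 226.9 mm.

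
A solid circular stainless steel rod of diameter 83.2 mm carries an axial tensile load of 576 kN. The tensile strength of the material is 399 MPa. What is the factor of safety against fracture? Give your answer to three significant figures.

n = 3.77

A = πd²/4 = 5437 mm².
σ = F/A = 576000/5437 = 105.9 MPa.
n = 399/105.9 = 3.766.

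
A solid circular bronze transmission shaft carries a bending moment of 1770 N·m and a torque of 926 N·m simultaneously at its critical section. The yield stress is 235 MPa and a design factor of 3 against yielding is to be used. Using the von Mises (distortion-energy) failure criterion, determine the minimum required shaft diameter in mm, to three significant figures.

d = 63.2 mm

σ_allow = σ_y/n = 235/3 = 78.33 MPa.
For a solid shaft σ_b = 32M/(πd³) and τ = 16T/(πd³), so the von Mises stress is σ' = (16/πd³)·√(4M²+3T²).
√(4M²+3T²) = √(4×(1.770×10^6)² + 3×(926000)²) = 3.886×10^6 N·mm.
d³ = 16×3.886×10^6/(π×78.33) = 252700 mm³.
d = 63.22 mm.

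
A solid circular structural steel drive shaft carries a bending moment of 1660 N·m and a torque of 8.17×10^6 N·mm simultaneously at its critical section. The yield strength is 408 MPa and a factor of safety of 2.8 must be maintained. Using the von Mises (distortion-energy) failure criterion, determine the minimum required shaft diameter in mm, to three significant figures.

d = 79.8 mm

σ_allow = σ_y/n = 408/2.8 = 145.7 MPa.
For a solid shaft σ_b = 32M/(πd³) and τ = 16T/(πd³), so the von Mises stress is σ' = (16/πd³)·√(4M²+3T²).
√(4M²+3T²) = √(4×(1.660×10^6)² + 3×(8.170×10^6)²) = 1.454×10^7 N·mm.
d³ = 16×1.454×10^7/(π×145.7) = 508000 mm³.
d = 79.79 mm.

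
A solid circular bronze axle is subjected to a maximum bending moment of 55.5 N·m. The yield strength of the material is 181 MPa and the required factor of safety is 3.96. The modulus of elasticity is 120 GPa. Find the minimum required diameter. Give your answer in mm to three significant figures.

d = 23.1 mm

σ_allow = 181/3.96 = 45.71 MPa.
For a solid circular section σ = 32M/(πd³), so d³ = 32M/(π σ_allow) = 32×55500/(π×45.71) = 12370 mm³.
d = 23.13 mm.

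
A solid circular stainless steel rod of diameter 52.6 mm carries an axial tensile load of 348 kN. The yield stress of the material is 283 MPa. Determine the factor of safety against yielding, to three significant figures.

A = πd²/4 = 2173 mm².
σ = F/A = 348000/2173 = 160.1 MPa.
n = 283/160.1 = 1.767.

n = 1.77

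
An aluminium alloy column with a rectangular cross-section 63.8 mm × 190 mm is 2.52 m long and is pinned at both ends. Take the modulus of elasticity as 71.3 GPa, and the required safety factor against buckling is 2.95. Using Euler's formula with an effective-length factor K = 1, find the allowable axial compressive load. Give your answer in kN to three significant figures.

Buckling occurs about the weak axis: I_min = h·b³/12 = 190×63.8³/12 = 4.112×10^6 mm⁴ (b = 63.8 mm is the smaller dimension).
Effective length L_e = KL = 1×2.52 m = 2520 mm.
Euler critical load P_cr = π²EI/L_e² = π²×71300×4.112×10^6/2520² = 455600 N.
P_allow = P_cr/n = 455600/2.95 = 154500 N.

P_allow = 154 kN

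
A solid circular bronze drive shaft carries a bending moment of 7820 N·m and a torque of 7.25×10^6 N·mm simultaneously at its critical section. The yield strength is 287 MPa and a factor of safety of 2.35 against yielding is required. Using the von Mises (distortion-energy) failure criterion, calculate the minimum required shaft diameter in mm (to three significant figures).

d = 94.2 mm

σ_allow = σ_y/n = 287/2.35 = 122.1 MPa.
For a solid shaft σ_b = 32M/(πd³) and τ = 16T/(πd³), so the von Mises stress is σ' = (16/πd³)·√(4M²+3T²).
√(4M²+3T²) = √(4×(7.820×10^6)² + 3×(7.250×10^6)²) = 2.006×10^7 N·mm.
d³ = 16×2.006×10^7/(π×122.1) = 836400 mm³.
d = 94.22 mm.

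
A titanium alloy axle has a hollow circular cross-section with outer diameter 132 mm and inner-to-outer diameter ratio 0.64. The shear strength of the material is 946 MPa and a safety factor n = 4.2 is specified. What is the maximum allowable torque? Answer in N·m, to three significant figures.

T_allow = 84700 N·m

τ_allow = 946/4.2 = 225.2 MPa.
For a hollow shaft T_allow = τ_allow·πd_o³(1−k⁴)/16 with 1−k⁴ = 0.8322, so πd_o³(1−k⁴)/16 = 375800 mm³.
T_allow = 225.2×375800 = 8.465×10^7 N·mm = 84650 N·m.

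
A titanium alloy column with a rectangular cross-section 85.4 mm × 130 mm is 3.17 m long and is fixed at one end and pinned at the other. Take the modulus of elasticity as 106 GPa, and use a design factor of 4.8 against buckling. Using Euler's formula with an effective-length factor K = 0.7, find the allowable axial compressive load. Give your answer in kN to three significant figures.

Buckling occurs about the weak axis: I_min = h·b³/12 = 130×85.4³/12 = 6.747×10^6 mm⁴ (b = 85.4 mm is the smaller dimension).
Effective length L_e = KL = 0.7×3.17 m = 2219 mm.
Euler critical load P_cr = π²EI/L_e² = π²×106000×6.747×10^6/2219² = 1.434×10^6 N.
P_allow = P_cr/n = 1.434×10^6/4.8 = 298700 N.

P_allow = 299 kN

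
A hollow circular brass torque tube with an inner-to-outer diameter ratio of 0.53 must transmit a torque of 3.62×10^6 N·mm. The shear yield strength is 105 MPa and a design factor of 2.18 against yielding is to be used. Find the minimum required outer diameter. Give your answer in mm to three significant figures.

d_o = 74.6 mm

τ_allow = 105/2.18 = 48.17 MPa.
For a hollow shaft τ = 16T/[πd_o³(1−k⁴)] with k = 0.53, so 1−k⁴ = 0.9211.
d_o³ = 16T/[π τ_allow (1−k⁴)] = 16×3620000/(π×48.17×0.9211) = 415600 mm³.
d_o = 74.62 mm.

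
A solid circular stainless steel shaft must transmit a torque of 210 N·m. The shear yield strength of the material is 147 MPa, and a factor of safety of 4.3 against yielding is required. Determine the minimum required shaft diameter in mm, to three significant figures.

Allowable shear stress τ_allow = 147/4.3 = 34.19 MPa.
For a solid shaft τ = 16T/(πd³), so d³ = 16T/(π τ_allow) = 16×210000/(π×34.19) = 31290 mm³.
d = (31290)^(1/3) = 31.51 mm.

d = 31.5 mm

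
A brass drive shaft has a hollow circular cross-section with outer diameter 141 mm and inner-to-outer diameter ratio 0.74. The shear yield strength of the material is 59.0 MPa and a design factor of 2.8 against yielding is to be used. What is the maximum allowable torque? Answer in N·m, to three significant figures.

T_allow = 8120 N·m

τ_allow = 59.0/2.8 = 21.07 MPa.
For a hollow shaft T_allow = τ_allow·πd_o³(1−k⁴)/16 with 1−k⁴ = 0.7001, so πd_o³(1−k⁴)/16 = 385400 mm³.
T_allow = 21.07×385400 = 8.120×10^6 N·mm = 8120 N·m.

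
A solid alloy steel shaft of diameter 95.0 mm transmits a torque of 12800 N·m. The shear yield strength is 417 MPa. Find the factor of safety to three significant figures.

n = 5.48

τ = 16T/(πd³) = 16×1.2800×10^7/(π×95.0³) = 76.03 MPa.
n = τ_limit/τ = 417/76.03 = 5.484.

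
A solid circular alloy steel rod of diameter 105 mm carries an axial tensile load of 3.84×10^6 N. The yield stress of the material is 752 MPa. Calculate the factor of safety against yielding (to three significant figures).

n = 1.70

A = πd²/4 = 8659 mm².
σ = F/A = 3840000/8659 = 443.5 MPa.
n = 752/443.5 = 1.696.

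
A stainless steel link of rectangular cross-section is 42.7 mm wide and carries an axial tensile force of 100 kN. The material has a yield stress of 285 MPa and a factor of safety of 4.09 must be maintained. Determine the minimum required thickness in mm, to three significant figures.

σ_allow = 285/4.09 = 69.68 MPa.
Required area A = F/σ_allow = 100000/69.68 = 1435 mm².
t = A/w = 1435/42.7 = 33.61 mm.

t = 33.6 mm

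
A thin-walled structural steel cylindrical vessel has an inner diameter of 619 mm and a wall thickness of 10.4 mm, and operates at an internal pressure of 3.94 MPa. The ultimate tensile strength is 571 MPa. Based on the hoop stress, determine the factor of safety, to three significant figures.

σ_h = pD/(2t) = 3.94×619/(2×10.4) = 117.3 MPa.
n = 571/117.3 = 4.870.

n = 4.87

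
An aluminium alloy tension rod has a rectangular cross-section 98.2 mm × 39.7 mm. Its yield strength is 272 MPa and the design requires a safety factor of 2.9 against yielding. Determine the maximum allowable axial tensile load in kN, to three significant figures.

σ_allow = 272/2.9 = 93.79 MPa.
A = 98.2×39.7 = 3899 mm².
F_allow = σ_allow × A = 93.79×3899 = 365700 N.

F_allow = 366 kN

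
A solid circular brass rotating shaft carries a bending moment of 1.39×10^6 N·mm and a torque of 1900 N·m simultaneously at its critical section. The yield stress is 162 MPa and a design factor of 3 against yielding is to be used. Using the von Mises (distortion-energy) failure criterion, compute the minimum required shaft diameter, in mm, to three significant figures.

d = 74.1 mm

σ_allow = σ_y/n = 162/3 = 54.00 MPa.
For a solid shaft σ_b = 32M/(πd³) and τ = 16T/(πd³), so the von Mises stress is σ' = (16/πd³)·√(4M²+3T²).
√(4M²+3T²) = √(4×(1.390×10^6)² + 3×(1.900×10^6)²) = 4.308×10^6 N·mm.
d³ = 16×4.308×10^6/(π×54.00) = 406300 mm³.
d = 74.07 mm.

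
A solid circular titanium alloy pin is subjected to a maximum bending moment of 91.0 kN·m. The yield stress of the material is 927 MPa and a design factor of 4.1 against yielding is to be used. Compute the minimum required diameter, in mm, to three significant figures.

σ_allow = 927/4.1 = 226.1 MPa.
For a solid circular section σ = 32M/(πd³), so d³ = 32M/(π σ_allow) = 32×9.1000×10^7/(π×226.1) = 4.100×10^6 mm³.
d = 160.0 mm.

d = 160 mm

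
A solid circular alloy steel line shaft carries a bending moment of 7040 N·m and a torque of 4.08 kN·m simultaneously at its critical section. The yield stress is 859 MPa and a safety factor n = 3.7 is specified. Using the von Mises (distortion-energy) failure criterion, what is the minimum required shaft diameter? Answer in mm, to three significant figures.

d = 70.2 mm

σ_allow = σ_y/n = 859/3.7 = 232.2 MPa.
For a solid shaft σ_b = 32M/(πd³) and τ = 16T/(πd³), so the von Mises stress is σ' = (16/πd³)·√(4M²+3T²).
√(4M²+3T²) = √(4×(7.040×10^6)² + 3×(4.080×10^6)²) = 1.575×10^7 N·mm.
d³ = 16×1.575×10^7/(π×232.2) = 345600 mm³.
d = 70.18 mm.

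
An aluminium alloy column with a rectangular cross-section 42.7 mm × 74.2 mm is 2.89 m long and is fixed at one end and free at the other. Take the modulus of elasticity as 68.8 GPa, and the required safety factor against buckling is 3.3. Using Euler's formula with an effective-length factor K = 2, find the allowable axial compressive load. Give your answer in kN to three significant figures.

P_allow = 2.97 kN

Buckling occurs about the weak axis: I_min = h·b³/12 = 74.2×42.7³/12 = 481400 mm⁴ (b = 42.7 mm is the smaller dimension).
Effective length L_e = KL = 2×2.89 m = 5780 mm.
Euler critical load P_cr = π²EI/L_e² = π²×68800×481400/5780² = 9785 N.
P_allow = P_cr/n = 9785/3.3 = 2965 N.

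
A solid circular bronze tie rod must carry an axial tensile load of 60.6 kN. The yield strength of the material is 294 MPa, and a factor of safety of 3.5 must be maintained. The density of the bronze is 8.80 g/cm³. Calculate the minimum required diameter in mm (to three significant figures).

Allowable stress σ_allow = 294/3.5 = 84.00 MPa.
Required area A = F/σ_allow = 60600/84.00 = 721.4 mm².
A = πd²/4 → d = √(4A/π) = 30.31 mm.

d = 30.3 mm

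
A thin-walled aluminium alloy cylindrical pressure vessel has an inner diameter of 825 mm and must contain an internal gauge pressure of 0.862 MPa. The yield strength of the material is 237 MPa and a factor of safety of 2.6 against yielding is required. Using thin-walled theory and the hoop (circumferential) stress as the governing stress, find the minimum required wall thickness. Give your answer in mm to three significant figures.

t = 3.90 mm

σ_allow = 237/2.6 = 91.15 MPa.
Hoop stress σ_h = pD/(2t), so t = pD/(2σ_allow) = 0.862×825/(2×91.15) = 3.901 mm.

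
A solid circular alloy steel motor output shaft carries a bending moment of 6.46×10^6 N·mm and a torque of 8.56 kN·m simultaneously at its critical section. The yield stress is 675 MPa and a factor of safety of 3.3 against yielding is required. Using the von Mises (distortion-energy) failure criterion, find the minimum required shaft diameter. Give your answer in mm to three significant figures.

σ_allow = σ_y/n = 675/3.3 = 204.5 MPa.
For a solid shaft σ_b = 32M/(πd³) and τ = 16T/(πd³), so the von Mises stress is σ' = (16/πd³)·√(4M²+3T²).
√(4M²+3T²) = √(4×(6.460×10^6)² + 3×(8.560×10^6)²) = 1.967×10^7 N·mm.
d³ = 16×1.967×10^7/(π×204.5) = 489700 mm³.
d = 78.82 mm.

d = 78.8 mm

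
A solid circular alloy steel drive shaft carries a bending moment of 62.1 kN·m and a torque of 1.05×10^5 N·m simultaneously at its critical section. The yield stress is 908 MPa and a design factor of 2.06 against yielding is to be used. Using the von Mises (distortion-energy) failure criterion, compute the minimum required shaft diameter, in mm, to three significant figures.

σ_allow = σ_y/n = 908/2.06 = 440.8 MPa.
For a solid shaft σ_b = 32M/(πd³) and τ = 16T/(πd³), so the von Mises stress is σ' = (16/πd³)·√(4M²+3T²).
√(4M²+3T²) = √(4×(6.210×10^7)² + 3×(1.050×10^8)²) = 2.202×10^8 N·mm.
d³ = 16×2.202×10^8/(π×440.8) = 2.545×10^6 mm³.
d = 136.5 mm.

d = 137 mm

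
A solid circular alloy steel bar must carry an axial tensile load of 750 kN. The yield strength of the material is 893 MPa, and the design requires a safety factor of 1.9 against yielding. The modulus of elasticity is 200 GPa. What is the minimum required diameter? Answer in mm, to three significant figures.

Allowable stress σ_allow = 893/1.9 = 470.0 MPa.
Required area A = F/σ_allow = 750000/470.0 = 1596 mm².
A = πd²/4 → d = √(4A/π) = 45.08 mm.

d = 45.1 mm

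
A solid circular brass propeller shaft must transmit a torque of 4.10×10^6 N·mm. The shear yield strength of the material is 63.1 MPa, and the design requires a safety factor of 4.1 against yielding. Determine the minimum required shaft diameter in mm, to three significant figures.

Allowable shear stress τ_allow = 63.1/4.1 = 15.39 MPa.
For a solid shaft τ = 16T/(πd³), so d³ = 16T/(π τ_allow) = 16×4100000/(π×15.39) = 1.357×10^6 mm³.
d = (1.357×10^6)^(1/3) = 110.7 mm.

d = 111 mm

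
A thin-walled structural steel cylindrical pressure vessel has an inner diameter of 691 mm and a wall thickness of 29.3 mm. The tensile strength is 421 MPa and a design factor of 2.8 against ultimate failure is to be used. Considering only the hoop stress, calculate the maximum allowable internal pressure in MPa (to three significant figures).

p_allow = 12.8 MPa

σ_allow = 421/2.8 = 150.4 MPa.
σ_h = pD/(2t) → p_allow = 2σ_allow t/D = 2×150.4×29.3/691 = 12.75 MPa.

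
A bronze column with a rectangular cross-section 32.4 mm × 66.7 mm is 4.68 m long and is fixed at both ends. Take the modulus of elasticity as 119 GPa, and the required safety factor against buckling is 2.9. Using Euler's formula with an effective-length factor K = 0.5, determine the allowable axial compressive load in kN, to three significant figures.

Buckling occurs about the weak axis: I_min = h·b³/12 = 66.7×32.4³/12 = 189100 mm⁴ (b = 32.4 mm is the smaller dimension).
Effective length L_e = KL = 0.5×4.68 m = 2340 mm.
Euler critical load P_cr = π²EI/L_e² = π²×119000×189100/2340² = 40550 N.
P_allow = P_cr/n = 40550/2.9 = 13980 N.

P_allow = 14.0 kN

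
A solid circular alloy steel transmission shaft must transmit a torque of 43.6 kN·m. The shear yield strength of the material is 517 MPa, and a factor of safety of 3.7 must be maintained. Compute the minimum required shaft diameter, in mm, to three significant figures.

Allowable shear stress τ_allow = 517/3.7 = 139.7 MPa.
For a solid shaft τ = 16T/(πd³), so d³ = 16T/(π τ_allow) = 16×4.3600×10^7/(π×139.7) = 1.589×10^6 mm³.
d = (1.589×10^6)^(1/3) = 116.7 mm.

d = 117 mm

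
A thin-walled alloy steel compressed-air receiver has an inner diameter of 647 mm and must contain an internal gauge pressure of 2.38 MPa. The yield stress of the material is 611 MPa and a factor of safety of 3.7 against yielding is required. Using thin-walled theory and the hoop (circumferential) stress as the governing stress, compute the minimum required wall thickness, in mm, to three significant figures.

σ_allow = 611/3.7 = 165.1 MPa.
Hoop stress σ_h = pD/(2t), so t = pD/(2σ_allow) = 2.38×647/(2×165.1) = 4.662 mm.

t = 4.66 mm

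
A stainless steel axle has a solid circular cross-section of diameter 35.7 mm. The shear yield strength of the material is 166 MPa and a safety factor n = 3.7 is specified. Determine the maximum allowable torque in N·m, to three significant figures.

τ_allow = 166/3.7 = 44.86 MPa.
For a solid shaft T_allow = τ_allow·πd³/16; πd³/16 = π×35.7³/16 = 8934 mm³.
T_allow = 44.86×8934 = 400800 N·mm = 400.8 N·m.

T_allow = 401 N·m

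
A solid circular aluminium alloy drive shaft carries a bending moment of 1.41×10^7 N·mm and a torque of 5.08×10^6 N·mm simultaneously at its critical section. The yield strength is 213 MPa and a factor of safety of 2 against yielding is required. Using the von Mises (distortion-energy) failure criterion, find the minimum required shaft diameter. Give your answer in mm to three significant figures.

d = 112 mm

σ_allow = σ_y/n = 213/2 = 106.5 MPa.
For a solid shaft σ_b = 32M/(πd³) and τ = 16T/(πd³), so the von Mises stress is σ' = (16/πd³)·√(4M²+3T²).
√(4M²+3T²) = √(4×(1.410×10^7)² + 3×(5.080×10^6)²) = 2.954×10^7 N·mm.
d³ = 16×2.954×10^7/(π×106.5) = 1.413×10^6 mm³.
d = 112.2 mm.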